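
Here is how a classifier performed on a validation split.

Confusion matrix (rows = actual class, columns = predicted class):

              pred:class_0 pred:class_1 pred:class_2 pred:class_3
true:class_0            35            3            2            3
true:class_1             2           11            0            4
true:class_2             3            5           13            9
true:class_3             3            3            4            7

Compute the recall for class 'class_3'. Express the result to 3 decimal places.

Take TP from the diagonal, FP from the rest of the 'class_3' prediction marginal, FN from the rest of the 'class_3' actual marginal.
recall = TP/(TP+FN).
class_3: TP=7, FN=3+3+4=10 → 7/17 = 0.4118

0.412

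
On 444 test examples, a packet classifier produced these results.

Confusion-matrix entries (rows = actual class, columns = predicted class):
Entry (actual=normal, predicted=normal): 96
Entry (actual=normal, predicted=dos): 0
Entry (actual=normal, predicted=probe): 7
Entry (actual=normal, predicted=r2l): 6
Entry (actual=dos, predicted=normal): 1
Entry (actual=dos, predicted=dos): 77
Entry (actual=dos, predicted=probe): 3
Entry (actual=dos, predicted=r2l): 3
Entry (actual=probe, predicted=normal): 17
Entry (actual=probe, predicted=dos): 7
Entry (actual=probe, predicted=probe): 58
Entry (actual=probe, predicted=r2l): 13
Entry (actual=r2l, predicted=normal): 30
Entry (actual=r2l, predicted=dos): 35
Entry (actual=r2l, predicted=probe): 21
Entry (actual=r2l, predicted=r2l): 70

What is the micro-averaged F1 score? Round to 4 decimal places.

0.6779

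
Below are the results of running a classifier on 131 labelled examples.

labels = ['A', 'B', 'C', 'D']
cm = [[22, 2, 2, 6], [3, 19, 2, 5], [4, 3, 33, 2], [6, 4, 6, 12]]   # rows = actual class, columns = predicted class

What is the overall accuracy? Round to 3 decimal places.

0.656

Accuracy = trace / total = (22+19+33+12=86) / 131 = 86/131 = 0.656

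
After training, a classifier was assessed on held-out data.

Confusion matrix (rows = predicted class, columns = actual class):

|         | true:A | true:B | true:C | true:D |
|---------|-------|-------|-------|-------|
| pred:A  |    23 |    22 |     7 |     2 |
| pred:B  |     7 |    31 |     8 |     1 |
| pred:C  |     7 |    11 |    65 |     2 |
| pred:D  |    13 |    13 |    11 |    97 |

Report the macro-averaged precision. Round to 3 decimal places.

0.644

Per-class precision (TP/(TP+FP)):
  A: TP=23, FP=22+7+2=31 → 23/54 = 0.4259
  B: TP=31, FP=7+8+1=16 → 31/47 = 0.6596
  C: TP=65, FP=7+11+2=20 → 65/85 = 0.7647
  D: TP=97, FP=13+13+11=37 → 97/134 = 0.7239
Macro-precision = mean = (0.4259 + 0.6596 + 0.7647 + 0.7239) / 4 = 0.644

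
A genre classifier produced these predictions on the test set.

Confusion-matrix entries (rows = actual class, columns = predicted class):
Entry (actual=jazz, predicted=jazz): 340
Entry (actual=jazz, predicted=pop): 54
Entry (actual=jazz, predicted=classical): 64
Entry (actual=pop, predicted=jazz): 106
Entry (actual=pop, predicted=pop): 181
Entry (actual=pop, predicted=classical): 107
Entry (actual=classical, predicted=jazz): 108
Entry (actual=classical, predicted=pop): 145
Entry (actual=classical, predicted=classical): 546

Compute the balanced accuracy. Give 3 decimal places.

Balanced accuracy = mean of per-class recall.
  jazz: recall = 340/458 = 0.7424
  pop: recall = 181/394 = 0.4594
  classical: recall = 546/799 = 0.6834
Mean = (0.7424 + 0.4594 + 0.6834) / 3 = 0.628

0.628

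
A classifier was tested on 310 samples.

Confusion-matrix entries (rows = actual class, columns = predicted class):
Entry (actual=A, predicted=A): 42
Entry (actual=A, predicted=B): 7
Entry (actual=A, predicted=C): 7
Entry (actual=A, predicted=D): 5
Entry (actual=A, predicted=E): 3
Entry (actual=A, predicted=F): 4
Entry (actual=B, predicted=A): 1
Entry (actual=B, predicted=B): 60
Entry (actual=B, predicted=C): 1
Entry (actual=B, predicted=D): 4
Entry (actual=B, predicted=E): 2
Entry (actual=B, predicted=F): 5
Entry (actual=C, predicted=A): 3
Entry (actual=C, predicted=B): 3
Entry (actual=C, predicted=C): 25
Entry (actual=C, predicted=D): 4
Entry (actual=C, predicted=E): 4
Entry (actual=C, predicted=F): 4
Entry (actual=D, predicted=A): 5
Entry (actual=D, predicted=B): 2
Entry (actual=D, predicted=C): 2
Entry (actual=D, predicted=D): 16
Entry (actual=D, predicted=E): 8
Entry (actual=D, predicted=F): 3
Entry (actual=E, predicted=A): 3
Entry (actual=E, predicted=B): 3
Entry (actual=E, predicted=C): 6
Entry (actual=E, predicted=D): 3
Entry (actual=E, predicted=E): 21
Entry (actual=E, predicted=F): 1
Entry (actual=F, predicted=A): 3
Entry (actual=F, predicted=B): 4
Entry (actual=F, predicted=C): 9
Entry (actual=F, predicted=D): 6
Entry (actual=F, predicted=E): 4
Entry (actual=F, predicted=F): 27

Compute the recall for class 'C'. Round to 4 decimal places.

0.5814

recall = TP/(TP+FN).
C: TP=25, FN=3+3+4+4+4=18 → 25/43 = 0.58140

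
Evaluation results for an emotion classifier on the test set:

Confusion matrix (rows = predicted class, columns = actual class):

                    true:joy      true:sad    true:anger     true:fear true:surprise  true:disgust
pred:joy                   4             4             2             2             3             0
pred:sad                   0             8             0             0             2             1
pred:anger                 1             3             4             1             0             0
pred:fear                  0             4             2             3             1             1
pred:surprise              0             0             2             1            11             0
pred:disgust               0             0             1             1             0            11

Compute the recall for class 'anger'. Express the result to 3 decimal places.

0.364

Treat 'anger' as positive and all other classes as negative.
recall = TP/(TP+FN).
anger: TP=4, FN=2+0+2+2+1=7 → 4/11 = 0.3636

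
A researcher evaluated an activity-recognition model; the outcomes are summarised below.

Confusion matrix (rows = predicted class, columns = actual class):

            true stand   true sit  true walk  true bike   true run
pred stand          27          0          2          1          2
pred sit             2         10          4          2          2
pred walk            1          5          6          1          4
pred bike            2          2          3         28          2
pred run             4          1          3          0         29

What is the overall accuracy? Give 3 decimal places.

0.699

Accuracy = trace / total = (27+10+6+28+29=100) / 143 = 100/143 = 0.699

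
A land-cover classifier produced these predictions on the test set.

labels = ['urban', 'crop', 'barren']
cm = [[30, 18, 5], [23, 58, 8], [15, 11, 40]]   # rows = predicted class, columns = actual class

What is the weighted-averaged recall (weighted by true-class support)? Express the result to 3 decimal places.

0.615

Per-class recall (TP/(TP+FN)):
  urban: TP=30, FN=23+15=38 → 30/68 = 0.4412
  crop: TP=58, FN=18+11=29 → 58/87 = 0.6667
  barren: TP=40, FN=5+8=13 → 40/53 = 0.7547
Weighted-recall = Σ (supportᵢ/N)·recallᵢ with N=208: (68/208)·0.4412 + (87/208)·0.6667 + (53/208)·0.7547 = 0.615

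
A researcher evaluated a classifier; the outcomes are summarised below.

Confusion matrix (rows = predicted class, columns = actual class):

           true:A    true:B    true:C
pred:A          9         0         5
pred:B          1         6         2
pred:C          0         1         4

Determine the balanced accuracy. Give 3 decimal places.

0.707

Balanced accuracy = mean of per-class recall.
  A: recall = 9/10 = 0.9000
  B: recall = 6/7 = 0.8571
  C: recall = 4/11 = 0.3636
Mean = (0.9000 + 0.8571 + 0.3636) / 3 = 0.707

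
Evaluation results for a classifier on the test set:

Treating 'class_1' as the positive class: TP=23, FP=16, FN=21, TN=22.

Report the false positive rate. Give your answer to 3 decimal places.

0.421

FPR = FP/(FP+TN) = 16/(16+22) = 0.421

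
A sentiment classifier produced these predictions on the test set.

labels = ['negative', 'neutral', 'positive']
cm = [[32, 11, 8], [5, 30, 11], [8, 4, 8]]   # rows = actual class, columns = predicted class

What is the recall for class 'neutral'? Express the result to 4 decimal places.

0.6522

recall = TP/(TP+FN).
neutral: TP=30, FN=5+11=16 → 30/46 = 0.65217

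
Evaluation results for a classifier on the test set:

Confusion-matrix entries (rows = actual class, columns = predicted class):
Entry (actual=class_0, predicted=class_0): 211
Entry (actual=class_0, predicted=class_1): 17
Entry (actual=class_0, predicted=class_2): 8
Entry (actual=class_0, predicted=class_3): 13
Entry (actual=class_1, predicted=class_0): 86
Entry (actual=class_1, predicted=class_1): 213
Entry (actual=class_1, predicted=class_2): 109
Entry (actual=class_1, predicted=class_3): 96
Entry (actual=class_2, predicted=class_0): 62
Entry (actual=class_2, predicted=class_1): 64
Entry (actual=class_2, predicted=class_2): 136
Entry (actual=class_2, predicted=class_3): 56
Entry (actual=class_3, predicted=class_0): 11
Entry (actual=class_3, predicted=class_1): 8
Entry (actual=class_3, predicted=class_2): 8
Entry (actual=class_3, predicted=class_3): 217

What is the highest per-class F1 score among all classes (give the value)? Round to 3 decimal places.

Per-class F1 score (2·TP/(2·TP+FP+FN)):
  class_0: TP=211, FP=86+62+11=159, FN=17+8+13=38 → 422/619 = 0.6817
  class_1: TP=213, FP=17+64+8=89, FN=86+109+96=291 → 426/806 = 0.5285
  class_2: TP=136, FP=8+109+8=125, FN=62+64+56=182 → 272/579 = 0.4698
  class_3: TP=217, FP=13+96+56=165, FN=11+8+8=27 → 434/626 = 0.6933
Highest is class 'class_3' with F1 score = 0.693.

0.693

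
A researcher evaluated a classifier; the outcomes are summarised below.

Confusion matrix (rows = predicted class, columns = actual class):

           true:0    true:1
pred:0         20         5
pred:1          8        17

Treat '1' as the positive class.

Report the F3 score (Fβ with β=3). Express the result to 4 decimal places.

0.7623

Fβ = (1+β²)·TP / ((1+β²)·TP + β²·FN + FP), with β²=9
= 10·17 / (10·17 + 9·5 + 8) = 0.7623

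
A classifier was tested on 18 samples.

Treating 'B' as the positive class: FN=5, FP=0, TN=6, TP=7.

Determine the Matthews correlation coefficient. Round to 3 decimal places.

0.564

MCC = (TP·TN − FP·FN) / √((TP+FP)(TP+FN)(TN+FP)(TN+FN))
Numerator = 7·6 − 0·5 = 42
Denominator = √(7·12·6·11) = √5544 = 74.4580
MCC = 42 / 74.4580 = 0.564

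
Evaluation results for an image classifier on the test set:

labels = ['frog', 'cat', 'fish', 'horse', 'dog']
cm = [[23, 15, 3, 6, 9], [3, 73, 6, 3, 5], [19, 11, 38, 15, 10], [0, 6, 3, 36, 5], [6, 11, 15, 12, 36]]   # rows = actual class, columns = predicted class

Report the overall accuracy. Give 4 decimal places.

Accuracy = trace / total = (23+73+38+36+36=206) / 369 = 206/369 = 0.5583

0.5583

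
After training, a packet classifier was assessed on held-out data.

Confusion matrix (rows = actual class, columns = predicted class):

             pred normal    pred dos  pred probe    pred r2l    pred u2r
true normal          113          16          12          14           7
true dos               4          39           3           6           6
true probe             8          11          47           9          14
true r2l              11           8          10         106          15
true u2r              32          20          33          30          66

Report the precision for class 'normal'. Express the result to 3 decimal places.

precision = TP/(TP+FP).
normal: TP=113, FP=4+8+11+32=55 → 113/168 = 0.6726

0.673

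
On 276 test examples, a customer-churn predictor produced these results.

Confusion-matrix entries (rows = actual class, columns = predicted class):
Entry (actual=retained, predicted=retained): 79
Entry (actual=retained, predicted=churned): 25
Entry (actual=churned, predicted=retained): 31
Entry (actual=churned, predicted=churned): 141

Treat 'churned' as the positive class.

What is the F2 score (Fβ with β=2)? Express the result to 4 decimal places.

0.8255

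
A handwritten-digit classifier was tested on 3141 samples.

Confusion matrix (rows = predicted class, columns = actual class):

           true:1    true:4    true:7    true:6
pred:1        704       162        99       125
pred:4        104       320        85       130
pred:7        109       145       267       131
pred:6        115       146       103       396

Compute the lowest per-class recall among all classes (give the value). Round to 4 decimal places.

0.4140

Per-class recall (TP/(TP+FN)):
  1: TP=704, FN=104+109+115=328 → 704/1032 = 0.68217
  4: TP=320, FN=162+145+146=453 → 320/773 = 0.41397
  7: TP=267, FN=99+85+103=287 → 267/554 = 0.48195
  6: TP=396, FN=125+130+131=386 → 396/782 = 0.50639
Lowest is class '4' with recall = 0.4140.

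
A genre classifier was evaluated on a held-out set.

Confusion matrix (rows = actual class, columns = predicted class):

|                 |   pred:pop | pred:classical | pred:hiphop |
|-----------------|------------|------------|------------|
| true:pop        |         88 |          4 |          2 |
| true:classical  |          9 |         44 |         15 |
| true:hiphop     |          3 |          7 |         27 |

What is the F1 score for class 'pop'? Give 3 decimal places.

0.907

Take TP from the diagonal, FP from the rest of the 'pop' prediction marginal, FN from the rest of the 'pop' actual marginal.
F1 score = 2·TP/(2·TP+FP+FN).
pop: TP=88, FP=9+3=12, FN=4+2=6 → 176/194 = 0.9072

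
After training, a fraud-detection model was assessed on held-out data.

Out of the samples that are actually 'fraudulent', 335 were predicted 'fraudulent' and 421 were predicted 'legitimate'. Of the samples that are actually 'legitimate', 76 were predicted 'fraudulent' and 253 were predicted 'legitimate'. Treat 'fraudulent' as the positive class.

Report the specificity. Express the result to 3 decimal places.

Specificity = TN/(TN+FP) = 253/(253+76) = 0.769

0.769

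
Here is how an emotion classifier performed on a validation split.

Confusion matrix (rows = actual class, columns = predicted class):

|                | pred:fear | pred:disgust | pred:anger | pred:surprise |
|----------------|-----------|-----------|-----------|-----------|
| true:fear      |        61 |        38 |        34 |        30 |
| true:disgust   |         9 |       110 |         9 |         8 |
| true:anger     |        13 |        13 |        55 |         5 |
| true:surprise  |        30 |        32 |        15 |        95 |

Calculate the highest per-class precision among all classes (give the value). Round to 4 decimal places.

Per-class precision (TP/(TP+FP)):
  fear: TP=61, FP=9+13+30=52 → 61/113 = 0.53982
  disgust: TP=110, FP=38+13+32=83 → 110/193 = 0.56995
  anger: TP=55, FP=34+9+15=58 → 55/113 = 0.48673
  surprise: TP=95, FP=30+8+5=43 → 95/138 = 0.68841
Highest is class 'surprise' with precision = 0.6884.

0.6884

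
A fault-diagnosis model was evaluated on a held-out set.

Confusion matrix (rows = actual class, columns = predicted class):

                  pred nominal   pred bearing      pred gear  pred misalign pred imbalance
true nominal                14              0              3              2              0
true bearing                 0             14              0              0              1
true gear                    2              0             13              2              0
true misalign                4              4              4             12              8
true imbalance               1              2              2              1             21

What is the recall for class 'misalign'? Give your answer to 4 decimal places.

0.3750

recall = TP/(TP+FN).
misalign: TP=12, FN=4+4+4+8=20 → 12/32 = 0.37500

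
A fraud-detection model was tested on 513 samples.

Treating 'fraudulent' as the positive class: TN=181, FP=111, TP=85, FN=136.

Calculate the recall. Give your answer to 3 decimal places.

0.385

Recall = TP/(TP+FN) = 85/(85+136) = 85/221 = 0.385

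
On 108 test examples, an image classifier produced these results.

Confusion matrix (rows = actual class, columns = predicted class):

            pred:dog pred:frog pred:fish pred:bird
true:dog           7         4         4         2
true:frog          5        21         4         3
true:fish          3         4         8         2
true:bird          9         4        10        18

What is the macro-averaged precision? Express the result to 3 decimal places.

Per-class precision (TP/(TP+FP)):
  dog: TP=7, FP=5+3+9=17 → 7/24 = 0.2917
  frog: TP=21, FP=4+4+4=12 → 21/33 = 0.6364
  fish: TP=8, FP=4+4+10=18 → 8/26 = 0.3077
  bird: TP=18, FP=2+3+2=7 → 18/25 = 0.7200
Macro-precision = mean = (0.2917 + 0.6364 + 0.3077 + 0.7200) / 4 = 0.489

0.489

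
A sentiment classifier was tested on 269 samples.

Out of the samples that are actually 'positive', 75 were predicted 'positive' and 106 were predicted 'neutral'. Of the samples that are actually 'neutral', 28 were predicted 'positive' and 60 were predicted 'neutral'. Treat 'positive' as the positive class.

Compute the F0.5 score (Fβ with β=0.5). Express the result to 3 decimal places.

0.632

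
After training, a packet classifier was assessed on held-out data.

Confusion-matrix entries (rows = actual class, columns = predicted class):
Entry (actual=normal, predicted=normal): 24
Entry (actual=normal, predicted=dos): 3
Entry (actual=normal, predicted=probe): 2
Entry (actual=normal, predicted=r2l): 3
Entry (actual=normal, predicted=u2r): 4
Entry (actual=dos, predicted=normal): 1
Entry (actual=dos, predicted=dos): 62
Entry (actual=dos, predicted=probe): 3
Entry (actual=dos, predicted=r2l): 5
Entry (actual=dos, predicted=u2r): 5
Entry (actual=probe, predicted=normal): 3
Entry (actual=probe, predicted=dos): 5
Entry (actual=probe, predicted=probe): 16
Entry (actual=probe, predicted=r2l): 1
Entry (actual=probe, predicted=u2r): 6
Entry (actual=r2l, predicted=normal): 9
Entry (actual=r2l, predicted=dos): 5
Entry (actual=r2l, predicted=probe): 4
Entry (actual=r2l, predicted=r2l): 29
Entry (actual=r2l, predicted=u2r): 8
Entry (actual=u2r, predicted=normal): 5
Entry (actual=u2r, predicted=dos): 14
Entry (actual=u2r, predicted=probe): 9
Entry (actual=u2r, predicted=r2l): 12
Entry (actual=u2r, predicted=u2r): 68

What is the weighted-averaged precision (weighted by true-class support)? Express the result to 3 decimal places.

0.656

Per-class precision (TP/(TP+FP)):
  normal: TP=24, FP=1+3+9+5=18 → 24/42 = 0.5714
  dos: TP=62, FP=3+5+5+14=27 → 62/89 = 0.6966
  probe: TP=16, FP=2+3+4+9=18 → 16/34 = 0.4706
  r2l: TP=29, FP=3+5+1+12=21 → 29/50 = 0.5800
  u2r: TP=68, FP=4+5+6+8=23 → 68/91 = 0.7473
Weighted-precision = Σ (supportᵢ/N)·precisionᵢ with N=306: (36/306)·0.5714 + (76/306)·0.6966 + (31/306)·0.4706 + (55/306)·0.5800 + (108/306)·0.7473 = 0.656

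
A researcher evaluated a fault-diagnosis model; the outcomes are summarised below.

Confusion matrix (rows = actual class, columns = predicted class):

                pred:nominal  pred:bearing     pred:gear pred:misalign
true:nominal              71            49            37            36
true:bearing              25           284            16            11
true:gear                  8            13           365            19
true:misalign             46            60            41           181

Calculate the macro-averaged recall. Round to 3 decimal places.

0.667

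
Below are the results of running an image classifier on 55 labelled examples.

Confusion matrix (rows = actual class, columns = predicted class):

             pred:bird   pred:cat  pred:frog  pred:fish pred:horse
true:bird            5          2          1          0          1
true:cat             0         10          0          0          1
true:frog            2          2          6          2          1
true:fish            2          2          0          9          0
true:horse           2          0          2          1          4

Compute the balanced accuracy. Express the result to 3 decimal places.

Balanced accuracy = mean of per-class recall.
  bird: recall = 5/9 = 0.5556
  cat: recall = 10/11 = 0.9091
  frog: recall = 6/13 = 0.4615
  fish: recall = 9/13 = 0.6923
  horse: recall = 4/9 = 0.4444
Mean = (0.5556 + 0.9091 + 0.4615 + 0.6923 + 0.4444) / 5 = 0.613

0.613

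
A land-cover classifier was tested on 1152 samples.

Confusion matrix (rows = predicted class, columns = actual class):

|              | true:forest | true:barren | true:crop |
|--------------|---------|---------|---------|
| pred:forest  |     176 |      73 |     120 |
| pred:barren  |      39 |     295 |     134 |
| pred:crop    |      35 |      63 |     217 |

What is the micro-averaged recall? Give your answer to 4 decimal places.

Micro-averaging pools counts across classes: ΣTP=688, ΣFP=464, ΣFN=464.
Micro-recall = TP/(TP+FN) on pooled counts = 0.5972 (equals overall accuracy in single-label multiclass).

0.5972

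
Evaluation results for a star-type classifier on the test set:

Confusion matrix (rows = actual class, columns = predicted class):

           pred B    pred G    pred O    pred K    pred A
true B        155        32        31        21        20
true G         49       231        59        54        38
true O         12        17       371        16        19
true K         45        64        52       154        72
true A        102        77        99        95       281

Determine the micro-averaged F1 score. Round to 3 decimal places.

0.550

Micro-averaging pools counts across classes: ΣTP=1192, ΣFP=974, ΣFN=974.
Micro-F1 score = 2·TP/(2·TP+FP+FN) on pooled counts = 0.550 (equals overall accuracy in single-label multiclass).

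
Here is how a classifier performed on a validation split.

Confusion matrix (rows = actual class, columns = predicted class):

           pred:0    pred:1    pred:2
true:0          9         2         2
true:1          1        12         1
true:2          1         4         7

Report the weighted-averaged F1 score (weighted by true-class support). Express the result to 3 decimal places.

0.715

Per-class F1 score (2·TP/(2·TP+FP+FN)):
  0: TP=9, FP=1+1=2, FN=2+2=4 → 18/24 = 0.7500
  1: TP=12, FP=2+4=6, FN=1+1=2 → 24/32 = 0.7500
  2: TP=7, FP=2+1=3, FN=1+4=5 → 14/22 = 0.6364
Weighted-F1 score = Σ (supportᵢ/N)·F1 scoreᵢ with N=39: (13/39)·0.7500 + (14/39)·0.7500 + (12/39)·0.6364 = 0.715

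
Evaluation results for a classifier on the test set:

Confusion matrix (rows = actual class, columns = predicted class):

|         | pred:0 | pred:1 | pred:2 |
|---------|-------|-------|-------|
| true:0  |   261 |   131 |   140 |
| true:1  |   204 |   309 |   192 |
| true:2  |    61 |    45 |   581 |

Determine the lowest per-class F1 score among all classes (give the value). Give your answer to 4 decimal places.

0.4934

Per-class F1 score (2·TP/(2·TP+FP+FN)):
  0: TP=261, FP=204+61=265, FN=131+140=271 → 522/1058 = 0.49338
  1: TP=309, FP=131+45=176, FN=204+192=396 → 618/1190 = 0.51933
  2: TP=581, FP=140+192=332, FN=61+45=106 → 1162/1600 = 0.72625
Lowest is class '0' with F1 score = 0.4934.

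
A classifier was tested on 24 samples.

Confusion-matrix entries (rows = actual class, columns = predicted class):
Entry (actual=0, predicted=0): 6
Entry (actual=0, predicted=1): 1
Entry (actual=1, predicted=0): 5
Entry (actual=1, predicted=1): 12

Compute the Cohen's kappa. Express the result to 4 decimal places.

Observed agreement pₒ = trace/N = 18/24 = 0.75000
Expected agreement pₑ = Σ (rowᵢ·colᵢ)/N² = (7·11 + 17·13)/24² = 0.51736
κ = (pₒ − pₑ)/(1 − pₑ) = (0.75000 − 0.51736)/(1 − 0.51736) = 0.4820

0.4820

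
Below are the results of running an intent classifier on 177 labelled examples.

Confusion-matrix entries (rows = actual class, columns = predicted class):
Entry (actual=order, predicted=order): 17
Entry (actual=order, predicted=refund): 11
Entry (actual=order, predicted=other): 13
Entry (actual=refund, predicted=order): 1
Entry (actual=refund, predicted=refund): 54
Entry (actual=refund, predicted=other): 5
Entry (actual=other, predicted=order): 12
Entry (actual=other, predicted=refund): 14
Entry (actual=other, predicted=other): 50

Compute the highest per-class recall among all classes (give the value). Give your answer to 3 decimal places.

Per-class recall (TP/(TP+FN)):
  order: TP=17, FN=11+13=24 → 17/41 = 0.4146
  refund: TP=54, FN=1+5=6 → 54/60 = 0.9000
  other: TP=50, FN=12+14=26 → 50/76 = 0.6579
Highest is class 'refund' with recall = 0.900.

0.900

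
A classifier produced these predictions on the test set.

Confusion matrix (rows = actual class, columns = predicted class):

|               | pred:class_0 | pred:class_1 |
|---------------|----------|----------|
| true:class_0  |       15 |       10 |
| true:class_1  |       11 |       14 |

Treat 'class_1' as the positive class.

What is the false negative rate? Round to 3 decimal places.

0.440

FNR = FN/(FN+TP) = 11/(11+14) = 0.440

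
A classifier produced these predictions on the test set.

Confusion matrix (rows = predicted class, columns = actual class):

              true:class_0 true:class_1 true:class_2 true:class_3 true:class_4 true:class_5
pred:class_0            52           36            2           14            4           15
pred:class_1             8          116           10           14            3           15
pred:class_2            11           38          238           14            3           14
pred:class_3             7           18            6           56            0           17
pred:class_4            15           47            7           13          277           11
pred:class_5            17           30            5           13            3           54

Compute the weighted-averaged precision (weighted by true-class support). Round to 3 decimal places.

0.653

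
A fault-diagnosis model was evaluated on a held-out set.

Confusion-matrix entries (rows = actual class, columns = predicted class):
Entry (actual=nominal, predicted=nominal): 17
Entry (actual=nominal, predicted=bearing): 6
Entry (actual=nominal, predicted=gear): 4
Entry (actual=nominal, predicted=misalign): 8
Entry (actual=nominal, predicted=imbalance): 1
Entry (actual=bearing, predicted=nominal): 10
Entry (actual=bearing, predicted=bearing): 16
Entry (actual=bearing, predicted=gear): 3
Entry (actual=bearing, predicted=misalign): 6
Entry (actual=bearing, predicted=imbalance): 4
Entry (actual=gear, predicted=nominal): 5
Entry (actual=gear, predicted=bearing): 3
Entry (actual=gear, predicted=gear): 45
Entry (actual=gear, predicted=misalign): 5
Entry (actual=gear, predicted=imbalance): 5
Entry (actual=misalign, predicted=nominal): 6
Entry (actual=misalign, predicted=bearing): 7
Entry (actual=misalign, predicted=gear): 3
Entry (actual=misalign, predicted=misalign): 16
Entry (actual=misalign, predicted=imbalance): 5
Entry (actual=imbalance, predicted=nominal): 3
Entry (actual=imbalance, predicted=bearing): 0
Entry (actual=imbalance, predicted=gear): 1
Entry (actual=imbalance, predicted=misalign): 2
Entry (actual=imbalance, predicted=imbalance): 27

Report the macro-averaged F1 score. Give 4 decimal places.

0.5602

Per-class F1 score (2·TP/(2·TP+FP+FN)):
  nominal: TP=17, FP=10+5+6+3=24, FN=6+4+8+1=19 → 34/77 = 0.44156
  bearing: TP=16, FP=6+3+7+0=16, FN=10+3+6+4=23 → 32/71 = 0.45070
  gear: TP=45, FP=4+3+3+1=11, FN=5+3+5+5=18 → 90/119 = 0.75630
  misalign: TP=16, FP=8+6+5+2=21, FN=6+7+3+5=21 → 32/74 = 0.43243
  imbalance: TP=27, FP=1+4+5+5=15, FN=3+0+1+2=6 → 54/75 = 0.72000
Macro-F1 score = mean = (0.44156 + 0.45070 + 0.75630 + 0.43243 + 0.72000) / 5 = 0.5602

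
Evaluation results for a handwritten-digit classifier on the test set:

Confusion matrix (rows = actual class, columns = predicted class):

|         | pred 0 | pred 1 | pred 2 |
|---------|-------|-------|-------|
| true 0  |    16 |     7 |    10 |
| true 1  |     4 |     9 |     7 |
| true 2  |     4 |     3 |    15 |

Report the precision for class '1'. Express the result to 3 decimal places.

0.474

Take TP from the diagonal, FP from the rest of the '1' prediction marginal, FN from the rest of the '1' actual marginal.
precision = TP/(TP+FP).
1: TP=9, FP=7+3=10 → 9/19 = 0.4737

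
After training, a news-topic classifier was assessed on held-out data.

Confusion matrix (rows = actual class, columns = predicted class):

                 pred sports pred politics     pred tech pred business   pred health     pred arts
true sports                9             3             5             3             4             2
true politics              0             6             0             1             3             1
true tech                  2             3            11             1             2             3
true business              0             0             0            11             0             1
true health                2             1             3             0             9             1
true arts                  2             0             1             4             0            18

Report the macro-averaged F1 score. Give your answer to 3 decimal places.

0.564

Per-class F1 score (2·TP/(2·TP+FP+FN)):
  sports: TP=9, FP=0+2+0+2+2=6, FN=3+5+3+4+2=17 → 18/41 = 0.4390
  politics: TP=6, FP=3+3+0+1+0=7, FN=0+0+1+3+1=5 → 12/24 = 0.5000
  tech: TP=11, FP=5+0+0+3+1=9, FN=2+3+1+2+3=11 → 22/42 = 0.5238
  business: TP=11, FP=3+1+1+0+4=9, FN=0+0+0+0+1=1 → 22/32 = 0.6875
  health: TP=9, FP=4+3+2+0+0=9, FN=2+1+3+0+1=7 → 18/34 = 0.5294
  arts: TP=18, FP=2+1+3+1+1=8, FN=2+0+1+4+0=7 → 36/51 = 0.7059
Macro-F1 score = mean = (0.4390 + 0.5000 + 0.5238 + 0.6875 + 0.5294 + 0.7059) / 6 = 0.564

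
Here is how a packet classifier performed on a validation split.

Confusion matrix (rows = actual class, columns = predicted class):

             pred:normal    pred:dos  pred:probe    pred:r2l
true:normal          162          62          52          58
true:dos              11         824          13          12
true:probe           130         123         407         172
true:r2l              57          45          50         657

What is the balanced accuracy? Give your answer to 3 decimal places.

Balanced accuracy = mean of per-class recall.
  normal: recall = 162/334 = 0.4850
  dos: recall = 824/860 = 0.9581
  probe: recall = 407/832 = 0.4892
  r2l: recall = 657/809 = 0.8121
Mean = (0.4850 + 0.9581 + 0.4892 + 0.8121) / 4 = 0.686

0.686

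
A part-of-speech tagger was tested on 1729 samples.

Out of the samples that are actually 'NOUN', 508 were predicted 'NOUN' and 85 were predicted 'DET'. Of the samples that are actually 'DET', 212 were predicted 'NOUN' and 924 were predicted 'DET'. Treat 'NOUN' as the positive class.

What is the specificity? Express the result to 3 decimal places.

0.813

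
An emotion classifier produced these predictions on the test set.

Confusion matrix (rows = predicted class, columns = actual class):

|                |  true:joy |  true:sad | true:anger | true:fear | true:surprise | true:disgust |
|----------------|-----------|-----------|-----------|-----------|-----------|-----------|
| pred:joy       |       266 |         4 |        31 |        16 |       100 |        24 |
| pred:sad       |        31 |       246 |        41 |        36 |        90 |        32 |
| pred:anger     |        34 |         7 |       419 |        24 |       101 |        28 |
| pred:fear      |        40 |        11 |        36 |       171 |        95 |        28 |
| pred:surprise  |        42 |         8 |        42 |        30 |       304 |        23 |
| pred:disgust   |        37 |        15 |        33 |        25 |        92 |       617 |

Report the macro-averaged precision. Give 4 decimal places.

0.6138

Per-class precision (TP/(TP+FP)):
  joy: TP=266, FP=4+31+16+100+24=175 → 266/441 = 0.60317
  sad: TP=246, FP=31+41+36+90+32=230 → 246/476 = 0.51681
  anger: TP=419, FP=34+7+24+101+28=194 → 419/613 = 0.68352
  fear: TP=171, FP=40+11+36+95+28=210 → 171/381 = 0.44882
  surprise: TP=304, FP=42+8+42+30+23=145 → 304/449 = 0.67706
  disgust: TP=617, FP=37+15+33+25+92=202 → 617/819 = 0.75336
Macro-precision = mean = (0.60317 + 0.51681 + 0.68352 + 0.44882 + 0.67706 + 0.75336) / 6 = 0.6138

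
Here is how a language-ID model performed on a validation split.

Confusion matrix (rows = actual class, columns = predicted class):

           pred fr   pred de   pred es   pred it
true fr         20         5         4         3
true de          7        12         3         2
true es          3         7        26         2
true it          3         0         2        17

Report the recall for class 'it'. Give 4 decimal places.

0.7727

One-vs-rest for 'it': TP = diagonal; FP = other classes predicted 'it'; FN = 'it' predicted as other.
recall = TP/(TP+FN).
it: TP=17, FN=3+0+2=5 → 17/22 = 0.77273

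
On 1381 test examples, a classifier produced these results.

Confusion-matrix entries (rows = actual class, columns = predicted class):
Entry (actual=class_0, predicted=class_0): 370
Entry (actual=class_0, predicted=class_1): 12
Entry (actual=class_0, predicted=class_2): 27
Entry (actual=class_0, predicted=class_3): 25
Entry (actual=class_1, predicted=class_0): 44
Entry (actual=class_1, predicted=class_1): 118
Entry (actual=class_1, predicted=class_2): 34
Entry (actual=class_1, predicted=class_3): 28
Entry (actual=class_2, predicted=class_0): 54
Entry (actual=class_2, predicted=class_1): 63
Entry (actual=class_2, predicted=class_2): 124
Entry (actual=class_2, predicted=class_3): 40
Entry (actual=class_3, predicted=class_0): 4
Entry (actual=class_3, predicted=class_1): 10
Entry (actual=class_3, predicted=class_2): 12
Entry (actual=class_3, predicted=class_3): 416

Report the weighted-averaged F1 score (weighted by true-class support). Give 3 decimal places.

0.732

Per-class F1 score (2·TP/(2·TP+FP+FN)):
  class_0: TP=370, FP=44+54+4=102, FN=12+27+25=64 → 740/906 = 0.8168
  class_1: TP=118, FP=12+63+10=85, FN=44+34+28=106 → 236/427 = 0.5527
  class_2: TP=124, FP=27+34+12=73, FN=54+63+40=157 → 248/478 = 0.5188
  class_3: TP=416, FP=25+28+40=93, FN=4+10+12=26 → 832/951 = 0.8749
Weighted-F1 score = Σ (supportᵢ/N)·F1 scoreᵢ with N=1381: (434/1381)·0.8168 + (224/1381)·0.5527 + (281/1381)·0.5188 + (442/1381)·0.8749 = 0.732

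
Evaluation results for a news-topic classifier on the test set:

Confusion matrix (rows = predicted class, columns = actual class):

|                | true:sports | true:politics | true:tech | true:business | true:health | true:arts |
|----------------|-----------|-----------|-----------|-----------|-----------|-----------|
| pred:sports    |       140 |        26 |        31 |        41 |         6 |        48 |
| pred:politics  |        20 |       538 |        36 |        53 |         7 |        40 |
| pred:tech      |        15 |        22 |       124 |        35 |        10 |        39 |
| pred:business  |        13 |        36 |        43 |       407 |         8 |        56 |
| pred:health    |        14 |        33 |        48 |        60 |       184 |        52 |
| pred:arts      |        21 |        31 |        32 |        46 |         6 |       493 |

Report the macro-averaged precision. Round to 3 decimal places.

0.623

Per-class precision (TP/(TP+FP)):
  sports: TP=140, FP=26+31+41+6+48=152 → 140/292 = 0.4795
  politics: TP=538, FP=20+36+53+7+40=156 → 538/694 = 0.7752
  tech: TP=124, FP=15+22+35+10+39=121 → 124/245 = 0.5061
  business: TP=407, FP=13+36+43+8+56=156 → 407/563 = 0.7229
  health: TP=184, FP=14+33+48+60+52=207 → 184/391 = 0.4706
  arts: TP=493, FP=21+31+32+46+6=136 → 493/629 = 0.7838
Macro-precision = mean = (0.4795 + 0.7752 + 0.5061 + 0.7229 + 0.4706 + 0.7838) / 6 = 0.623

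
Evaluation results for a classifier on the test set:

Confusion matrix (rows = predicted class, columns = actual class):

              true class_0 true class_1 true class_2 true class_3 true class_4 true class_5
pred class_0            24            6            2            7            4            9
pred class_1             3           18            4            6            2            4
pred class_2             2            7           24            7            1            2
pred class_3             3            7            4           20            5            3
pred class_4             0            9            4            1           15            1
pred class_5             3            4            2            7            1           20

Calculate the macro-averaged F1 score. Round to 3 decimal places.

0.505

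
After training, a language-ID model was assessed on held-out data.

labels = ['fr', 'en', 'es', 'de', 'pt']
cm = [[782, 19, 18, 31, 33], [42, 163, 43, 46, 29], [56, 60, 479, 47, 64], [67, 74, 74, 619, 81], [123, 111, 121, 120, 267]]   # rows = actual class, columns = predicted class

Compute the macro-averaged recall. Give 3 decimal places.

0.621

Per-class recall (TP/(TP+FN)):
  fr: TP=782, FN=19+18+31+33=101 → 782/883 = 0.8856
  en: TP=163, FN=42+43+46+29=160 → 163/323 = 0.5046
  es: TP=479, FN=56+60+47+64=227 → 479/706 = 0.6785
  de: TP=619, FN=67+74+74+81=296 → 619/915 = 0.6765
  pt: TP=267, FN=123+111+121+120=475 → 267/742 = 0.3598
Macro-recall = mean = (0.8856 + 0.5046 + 0.6785 + 0.6765 + 0.3598) / 5 = 0.621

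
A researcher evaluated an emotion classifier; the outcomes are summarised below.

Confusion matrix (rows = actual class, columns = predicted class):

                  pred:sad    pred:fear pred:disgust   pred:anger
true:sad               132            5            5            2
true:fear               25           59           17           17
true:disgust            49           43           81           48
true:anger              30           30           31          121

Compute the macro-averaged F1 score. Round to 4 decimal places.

0.5547

Per-class F1 score (2·TP/(2·TP+FP+FN)):
  sad: TP=132, FP=25+49+30=104, FN=5+5+2=12 → 264/380 = 0.69474
  fear: TP=59, FP=5+43+30=78, FN=25+17+17=59 → 118/255 = 0.46275
  disgust: TP=81, FP=5+17+31=53, FN=49+43+48=140 → 162/355 = 0.45634
  anger: TP=121, FP=2+17+48=67, FN=30+30+31=91 → 242/400 = 0.60500
Macro-F1 score = mean = (0.69474 + 0.46275 + 0.45634 + 0.60500) / 4 = 0.5547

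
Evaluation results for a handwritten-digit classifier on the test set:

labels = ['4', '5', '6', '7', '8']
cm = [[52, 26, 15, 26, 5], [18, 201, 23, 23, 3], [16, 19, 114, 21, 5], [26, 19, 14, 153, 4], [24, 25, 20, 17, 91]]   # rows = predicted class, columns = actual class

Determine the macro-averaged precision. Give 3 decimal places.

Per-class precision (TP/(TP+FP)):
  4: TP=52, FP=26+15+26+5=72 → 52/124 = 0.4194
  5: TP=201, FP=18+23+23+3=67 → 201/268 = 0.7500
  6: TP=114, FP=16+19+21+5=61 → 114/175 = 0.6514
  7: TP=153, FP=26+19+14+4=63 → 153/216 = 0.7083
  8: TP=91, FP=24+25+20+17=86 → 91/177 = 0.5141
Macro-precision = mean = (0.4194 + 0.7500 + 0.6514 + 0.7083 + 0.5141) / 5 = 0.609

0.609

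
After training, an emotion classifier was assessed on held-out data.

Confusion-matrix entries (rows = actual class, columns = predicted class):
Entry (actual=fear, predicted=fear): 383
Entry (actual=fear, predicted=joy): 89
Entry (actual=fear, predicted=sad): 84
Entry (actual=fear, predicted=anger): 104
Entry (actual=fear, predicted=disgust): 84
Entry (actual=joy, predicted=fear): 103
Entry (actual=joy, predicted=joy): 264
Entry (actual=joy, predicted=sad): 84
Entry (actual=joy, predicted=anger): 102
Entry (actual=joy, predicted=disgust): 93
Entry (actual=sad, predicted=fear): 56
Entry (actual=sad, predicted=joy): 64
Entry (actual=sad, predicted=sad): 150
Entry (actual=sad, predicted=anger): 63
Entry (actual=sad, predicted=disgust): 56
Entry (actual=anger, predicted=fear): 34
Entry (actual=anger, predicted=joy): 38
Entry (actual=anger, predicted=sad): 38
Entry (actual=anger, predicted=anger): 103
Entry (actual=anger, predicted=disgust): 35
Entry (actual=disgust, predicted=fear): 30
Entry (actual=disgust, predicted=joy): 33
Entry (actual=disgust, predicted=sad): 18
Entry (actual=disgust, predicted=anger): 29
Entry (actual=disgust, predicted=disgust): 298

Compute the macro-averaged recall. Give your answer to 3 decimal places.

0.491

Per-class recall (TP/(TP+FN)):
  fear: TP=383, FN=89+84+104+84=361 → 383/744 = 0.5148
  joy: TP=264, FN=103+84+102+93=382 → 264/646 = 0.4087
  sad: TP=150, FN=56+64+63+56=239 → 150/389 = 0.3856
  anger: TP=103, FN=34+38+38+35=145 → 103/248 = 0.4153
  disgust: TP=298, FN=30+33+18+29=110 → 298/408 = 0.7304
Macro-recall = mean = (0.5148 + 0.4087 + 0.3856 + 0.4153 + 0.7304) / 5 = 0.491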